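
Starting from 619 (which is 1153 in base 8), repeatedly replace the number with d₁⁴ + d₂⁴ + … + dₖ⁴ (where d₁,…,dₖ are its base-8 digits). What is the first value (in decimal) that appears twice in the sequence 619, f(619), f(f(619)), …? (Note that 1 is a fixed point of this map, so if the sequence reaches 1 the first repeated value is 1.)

619 = (1,1,5,3)_8 → 1⁴ + 1⁴ + 5⁴ + 3⁴ = 708
708 = (1,3,0,4)_8 → 1⁴ + 3⁴ + 0⁴ + 4⁴ = 338
338 = (5,2,2)_8 → 5⁴ + 2⁴ + 2⁴ = 657
657 = (1,2,2,1)_8 → 1⁴ + 2⁴ + 2⁴ + 1⁴ = 34
34 = (4,2)_8 → 4⁴ + 2⁴ = 272
272 = (4,2,0)_8 → 4⁴ + 2⁴ + 0⁴ = 272  — 272 already appeared earlier.

272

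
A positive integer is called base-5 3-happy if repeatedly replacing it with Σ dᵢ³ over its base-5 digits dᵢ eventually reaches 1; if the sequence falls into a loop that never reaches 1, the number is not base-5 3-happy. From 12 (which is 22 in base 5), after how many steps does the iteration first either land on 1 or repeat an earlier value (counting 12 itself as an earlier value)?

12 = (2,2)_5 → 16
16 = (3,1)_5 → 28
28 = (1,0,3)_5 → 28  — 28 repeats.
That took 3 steps.

3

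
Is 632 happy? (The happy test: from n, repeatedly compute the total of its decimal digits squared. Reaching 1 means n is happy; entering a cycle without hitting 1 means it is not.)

happy

632 → 6² + 3² + 2² = 49
49 → 4² + 9² = 97
97 → 9² + 7² = 130
130 → 1² + 3² + 0² = 10
10 → 1² + 0² = 1  — reached 1.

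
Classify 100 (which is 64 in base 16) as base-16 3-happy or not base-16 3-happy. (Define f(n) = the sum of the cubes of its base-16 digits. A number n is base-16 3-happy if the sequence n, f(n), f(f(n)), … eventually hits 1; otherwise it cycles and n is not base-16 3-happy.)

base-16 3-happy

100 = (6,4)_16 → 6³ + 4³ = 280
280 = (1,1,8)_16 → 1³ + 1³ + 8³ = 514
514 = (2,0,2)_16 → 2³ + 0³ + 2³ = 16
16 = (1,0)_16 → 1³ + 0³ = 1  — reached 1.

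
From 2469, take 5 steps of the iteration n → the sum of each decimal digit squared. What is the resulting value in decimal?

58

2469 → 2² + 4² + 6² + 9² = 4 + 16 + 36 + 81 = 137
137 → 1² + 3² + 7² = 1 + 9 + 49 = 59
59 → 5² + 9² = 25 + 81 = 106
106 → 1² + 0² + 6² = 1 + 0 + 36 = 37
37 → 3² + 7² = 9 + 49 = 58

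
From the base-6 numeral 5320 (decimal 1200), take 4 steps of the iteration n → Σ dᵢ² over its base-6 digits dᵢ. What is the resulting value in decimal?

1200 = (5,3,2,0)_6 → 5² + 3² + 2² + 0² = 25 + 9 + 4 + 0 = 38
38 = (1,0,2)_6 → 1² + 0² + 2² = 1 + 0 + 4 = 5
5 = (5)_6 → 5² = 25
25 = (4,1)_6 → 4² + 1² = 16 + 1 = 17

17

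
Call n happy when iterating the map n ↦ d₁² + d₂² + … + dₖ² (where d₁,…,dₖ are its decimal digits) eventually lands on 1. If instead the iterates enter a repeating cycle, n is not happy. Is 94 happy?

94 → 9² + 4² = 97
97 → 9² + 7² = 130
130 → 1² + 3² + 0² = 10
10 → 1² + 0² = 1  — reached 1.

happy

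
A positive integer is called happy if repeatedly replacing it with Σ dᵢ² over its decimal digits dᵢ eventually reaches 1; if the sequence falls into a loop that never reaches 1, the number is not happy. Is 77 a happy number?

77 → 7² + 7² = 98
98 → 9² + 8² = 145
145 → 1² + 4² + 5² = 42
42 → 4² + 2² = 20
20 → 2² + 0² = 4
4 → 4² = 16
16 → 1² + 6² = 37
37 → 3² + 7² = 58
58 → 5² + 8² = 89
89 → 8² + 9² = 145  — 145 already seen; the sequence cycles without reaching 1.

not happy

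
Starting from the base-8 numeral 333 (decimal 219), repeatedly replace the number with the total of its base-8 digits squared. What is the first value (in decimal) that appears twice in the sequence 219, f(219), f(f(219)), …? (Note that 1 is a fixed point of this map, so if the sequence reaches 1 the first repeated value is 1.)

1

219 = (3,3,3)_8 → 27
27 = (3,3)_8 → 18
18 = (2,2)_8 → 8
8 = (1,0)_8 → 1  — reached the fixed point 1.
1 → 1, so 1 is the first repeated value.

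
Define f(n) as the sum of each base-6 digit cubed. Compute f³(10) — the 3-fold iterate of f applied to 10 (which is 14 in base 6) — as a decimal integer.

190

10 = (1,4)_6 → 1³ + 4³ = 1 + 64 = 65
65 = (1,4,5)_6 → 1³ + 4³ + 5³ = 1 + 64 + 125 = 190
190 = (5,1,4)_6 → 5³ + 1³ + 4³ = 125 + 1 + 64 = 190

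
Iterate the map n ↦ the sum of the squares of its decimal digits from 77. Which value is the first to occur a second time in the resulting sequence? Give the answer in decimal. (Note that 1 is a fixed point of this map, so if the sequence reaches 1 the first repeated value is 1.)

77 → 7² + 7² = 98
98 → 9² + 8² = 145
145 → 1² + 4² + 5² = 42
42 → 4² + 2² = 20
20 → 2² + 0² = 4
4 → 4² = 16
16 → 1² + 6² = 37
37 → 3² + 7² = 58
58 → 5² + 8² = 89
89 → 8² + 9² = 145  — 145 already appeared earlier.

145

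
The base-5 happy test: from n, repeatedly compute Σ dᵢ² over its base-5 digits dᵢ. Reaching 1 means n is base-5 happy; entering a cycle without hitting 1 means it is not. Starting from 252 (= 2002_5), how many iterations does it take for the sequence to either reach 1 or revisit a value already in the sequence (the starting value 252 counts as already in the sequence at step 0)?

252 = (2,0,0,2)_5 → 2² + 0² + 0² + 2² = 8
8 = (1,3)_5 → 1² + 3² = 10
10 = (2,0)_5 → 2² + 0² = 4
4 = (4)_5 → 4² = 16
16 = (3,1)_5 → 3² + 1² = 10  — 10 repeats.
That took 5 steps.

5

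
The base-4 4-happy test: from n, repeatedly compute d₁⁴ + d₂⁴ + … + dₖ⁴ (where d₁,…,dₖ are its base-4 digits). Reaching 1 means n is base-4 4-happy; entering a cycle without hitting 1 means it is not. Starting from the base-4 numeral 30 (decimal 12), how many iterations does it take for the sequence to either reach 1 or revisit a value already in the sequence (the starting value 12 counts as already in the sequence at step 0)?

3

12 = (3,0)_4 → 3⁴ + 0⁴ = 81 + 0 = 81
81 = (1,1,0,1)_4 → 1⁴ + 1⁴ + 0⁴ + 1⁴ = 1 + 1 + 0 + 1 = 3
3 = (3)_4 → 3⁴ = 81  — 81 repeats.
That took 3 steps.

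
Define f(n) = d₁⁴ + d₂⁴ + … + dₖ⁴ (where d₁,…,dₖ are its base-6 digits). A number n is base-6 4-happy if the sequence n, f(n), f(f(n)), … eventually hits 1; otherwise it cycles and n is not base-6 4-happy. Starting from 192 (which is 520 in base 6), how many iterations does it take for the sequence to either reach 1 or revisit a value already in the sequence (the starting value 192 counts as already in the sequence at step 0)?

192 = (5,2,0)_6 → 5⁴ + 2⁴ + 0⁴ = 641
641 = (2,5,4,5)_6 → 2⁴ + 5⁴ + 4⁴ + 5⁴ = 1522
1522 = (1,1,0,1,4)_6 → 1⁴ + 1⁴ + 0⁴ + 1⁴ + 4⁴ = 259
259 = (1,1,1,1)_6 → 1⁴ + 1⁴ + 1⁴ + 1⁴ = 4
4 = (4)_6 → 4⁴ = 256
256 = (1,1,0,4)_6 → 1⁴ + 1⁴ + 0⁴ + 4⁴ = 258
258 = (1,1,1,0)_6 → 1⁴ + 1⁴ + 1⁴ + 0⁴ = 3
3 = (3)_6 → 3⁴ = 81
81 = (2,1,3)_6 → 2⁴ + 1⁴ + 3⁴ = 98
98 = (2,4,2)_6 → 2⁴ + 4⁴ + 2⁴ = 288
288 = (1,2,0,0)_6 → 1⁴ + 2⁴ + 0⁴ + 0⁴ = 17
17 = (2,5)_6 → 2⁴ + 5⁴ = 641  — 641 repeats.
That took 12 steps.

12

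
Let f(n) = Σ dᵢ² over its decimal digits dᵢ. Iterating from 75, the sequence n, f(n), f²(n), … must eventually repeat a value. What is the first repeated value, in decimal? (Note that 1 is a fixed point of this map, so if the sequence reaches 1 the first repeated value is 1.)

37

75 → 74
74 → 65
65 → 61
61 → 37
37 → 58
58 → 89
89 → 145
145 → 42
42 → 20
20 → 4
4 → 16
16 → 37  — 37 already appeared earlier.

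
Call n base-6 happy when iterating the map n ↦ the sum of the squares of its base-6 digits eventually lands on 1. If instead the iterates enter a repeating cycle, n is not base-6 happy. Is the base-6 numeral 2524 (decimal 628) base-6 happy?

628 = (2,5,2,4)_6 → 49
49 = (1,2,1)_6 → 6
6 = (1,0)_6 → 1  — reached 1.

base-6 happy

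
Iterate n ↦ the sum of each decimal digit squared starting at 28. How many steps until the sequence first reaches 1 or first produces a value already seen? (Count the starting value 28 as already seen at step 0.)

28 → 2² + 8² = 4 + 64 = 68
68 → 6² + 8² = 36 + 64 = 100
100 → 1² + 0² + 0² = 1 + 0 + 0 = 1  — reached 1.
That took 3 steps.

3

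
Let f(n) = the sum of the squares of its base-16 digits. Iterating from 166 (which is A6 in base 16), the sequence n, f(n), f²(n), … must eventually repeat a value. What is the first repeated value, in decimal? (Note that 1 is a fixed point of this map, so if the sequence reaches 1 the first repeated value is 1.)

166 = (10,6)_16 → 10² + 6² = 100 + 36 = 136
136 = (8,8)_16 → 8² + 8² = 64 + 64 = 128
128 = (8,0)_16 → 8² + 0² = 64 + 0 = 64
64 = (4,0)_16 → 4² + 0² = 16 + 0 = 16
16 = (1,0)_16 → 1² + 0² = 1 + 0 = 1  — reached the fixed point 1.
1 → 1, so 1 is the first repeated value.

1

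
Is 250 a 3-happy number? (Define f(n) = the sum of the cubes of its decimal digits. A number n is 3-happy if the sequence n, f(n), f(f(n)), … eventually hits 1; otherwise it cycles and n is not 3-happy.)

not 3-happy

250 → 2³ + 5³ + 0³ = 133
133 → 1³ + 3³ + 3³ = 55
55 → 5³ + 5³ = 250  — 250 already seen; the sequence cycles without reaching 1.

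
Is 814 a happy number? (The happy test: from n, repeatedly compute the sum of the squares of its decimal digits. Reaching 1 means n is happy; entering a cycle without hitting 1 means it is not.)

not happy

814 → 8² + 1² + 4² = 81
81 → 8² + 1² = 65
65 → 6² + 5² = 61
61 → 6² + 1² = 37
37 → 3² + 7² = 58
58 → 5² + 8² = 89
89 → 8² + 9² = 145
145 → 1² + 4² + 5² = 42
42 → 4² + 2² = 20
20 → 2² + 0² = 4
4 → 4² = 16
16 → 1² + 6² = 37  — 37 already seen; the sequence cycles without reaching 1.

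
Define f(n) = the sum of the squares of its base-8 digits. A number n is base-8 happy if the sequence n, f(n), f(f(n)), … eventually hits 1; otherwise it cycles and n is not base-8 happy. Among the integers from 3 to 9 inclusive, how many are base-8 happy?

1

3: 3 → 9 → 2 → 4 → 16 → 4  — not base-8 happy
4: 4 → 16 → 4  — not base-8 happy
5: 5 → 25 → 10 → 5  — not base-8 happy
6: 6 → 36 → 32 → 16 → 4 → 16  — not base-8 happy
7: 7 → 49 → 37 → 41 → 26 → 13 → 26  — not base-8 happy
8: 8 → 1  — base-8 happy
9: 9 → 2 → 4 → 16 → 4  — not base-8 happy
base-8 happy: 8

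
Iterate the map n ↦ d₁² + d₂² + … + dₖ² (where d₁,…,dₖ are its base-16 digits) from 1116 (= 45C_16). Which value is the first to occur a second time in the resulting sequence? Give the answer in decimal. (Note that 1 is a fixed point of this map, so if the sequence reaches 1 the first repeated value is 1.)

1116 = (4,5,12)_16 → 4² + 5² + 12² = 16 + 25 + 144 = 185
185 = (11,9)_16 → 11² + 9² = 121 + 81 = 202
202 = (12,10)_16 → 12² + 10² = 144 + 100 = 244
244 = (15,4)_16 → 15² + 4² = 225 + 16 = 241
241 = (15,1)_16 → 15² + 1² = 225 + 1 = 226
226 = (14,2)_16 → 14² + 2² = 196 + 4 = 200
200 = (12,8)_16 → 12² + 8² = 144 + 64 = 208
208 = (13,0)_16 → 13² + 0² = 169 + 0 = 169
169 = (10,9)_16 → 10² + 9² = 100 + 81 = 181
181 = (11,5)_16 → 11² + 5² = 121 + 25 = 146
146 = (9,2)_16 → 9² + 2² = 81 + 4 = 85
85 = (5,5)_16 → 5² + 5² = 25 + 25 = 50
50 = (3,2)_16 → 3² + 2² = 9 + 4 = 13
13 = (13)_16 → 13² = 169  — 169 already appeared earlier.

169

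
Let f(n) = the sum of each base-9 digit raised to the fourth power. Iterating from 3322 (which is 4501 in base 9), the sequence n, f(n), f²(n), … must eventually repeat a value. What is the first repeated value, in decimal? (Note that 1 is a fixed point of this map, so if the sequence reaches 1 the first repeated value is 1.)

3322 = (4,5,0,1)_9 → 4⁴ + 5⁴ + 0⁴ + 1⁴ = 882
882 = (1,1,8,0)_9 → 1⁴ + 1⁴ + 8⁴ + 0⁴ = 4098
4098 = (5,5,5,3)_9 → 5⁴ + 5⁴ + 5⁴ + 3⁴ = 1956
1956 = (2,6,1,3)_9 → 2⁴ + 6⁴ + 1⁴ + 3⁴ = 1394
1394 = (1,8,1,8)_9 → 1⁴ + 8⁴ + 1⁴ + 8⁴ = 8194
8194 = (1,2,2,1,4)_9 → 1⁴ + 2⁴ + 2⁴ + 1⁴ + 4⁴ = 290
290 = (3,5,2)_9 → 3⁴ + 5⁴ + 2⁴ = 722
722 = (8,8,2)_9 → 8⁴ + 8⁴ + 2⁴ = 8208
8208 = (1,2,2,3,0)_9 → 1⁴ + 2⁴ + 2⁴ + 3⁴ + 0⁴ = 114
114 = (1,3,6)_9 → 1⁴ + 3⁴ + 6⁴ = 1378
1378 = (1,8,0,1)_9 → 1⁴ + 8⁴ + 0⁴ + 1⁴ = 4098  — 4098 already appeared earlier.

4098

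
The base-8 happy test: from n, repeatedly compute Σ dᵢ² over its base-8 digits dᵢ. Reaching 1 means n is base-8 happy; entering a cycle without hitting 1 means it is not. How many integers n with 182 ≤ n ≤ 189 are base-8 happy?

1

182: 182 → 76 → 18 → 8 → 1  — base-8 happy
183: 183 → 89 → 11 → 10 → 5 → 25 → 10  — not base-8 happy
184: 184 → 53 → 61 → 74 → 6 → 36 → 32 → 16 → 4 → 16  — not base-8 happy
185: 185 → 54 → 72 → 2 → 4 → 16 → 4  — not base-8 happy
186: 186 → 57 → 50 → 40 → 25 → 10 → 5 → 25  — not base-8 happy
187: 187 → 62 → 85 → 30 → 45 → 50 → 40 → 25 → 10 → 5 → 25  — not base-8 happy
188: 188 → 69 → 26 → 13 → 26  — not base-8 happy
189: 189 → 78 → 38 → 52 → 52  — not base-8 happy
base-8 happy: 182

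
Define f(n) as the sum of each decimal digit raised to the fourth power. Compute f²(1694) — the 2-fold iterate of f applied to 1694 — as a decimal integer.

1694 → 1⁴ + 6⁴ + 9⁴ + 4⁴ = 8114
8114 → 8⁴ + 1⁴ + 1⁴ + 4⁴ = 4354

4354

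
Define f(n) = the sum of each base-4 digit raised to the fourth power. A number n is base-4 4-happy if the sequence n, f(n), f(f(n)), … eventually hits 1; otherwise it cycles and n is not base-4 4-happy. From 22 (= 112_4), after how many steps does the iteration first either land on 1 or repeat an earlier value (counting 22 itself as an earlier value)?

5

22 = (1,1,2)_4 → 1⁴ + 1⁴ + 2⁴ = 18
18 = (1,0,2)_4 → 1⁴ + 0⁴ + 2⁴ = 17
17 = (1,0,1)_4 → 1⁴ + 0⁴ + 1⁴ = 2
2 = (2)_4 → 2⁴ = 16
16 = (1,0,0)_4 → 1⁴ + 0⁴ + 0⁴ = 1  — reached 1.
That took 5 steps.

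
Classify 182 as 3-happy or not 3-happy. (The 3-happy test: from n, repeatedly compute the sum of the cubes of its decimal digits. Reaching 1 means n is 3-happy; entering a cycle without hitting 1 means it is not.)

not 3-happy

182 → 1³ + 8³ + 2³ = 1 + 512 + 8 = 521
521 → 5³ + 2³ + 1³ = 125 + 8 + 1 = 134
134 → 1³ + 3³ + 4³ = 1 + 27 + 64 = 92
92 → 9³ + 2³ = 729 + 8 = 737
737 → 7³ + 3³ + 7³ = 343 + 27 + 343 = 713
713 → 7³ + 1³ + 3³ = 343 + 1 + 27 = 371
371 → 3³ + 7³ + 1³ = 27 + 343 + 1 = 371  — 371 already seen; the sequence cycles without reaching 1.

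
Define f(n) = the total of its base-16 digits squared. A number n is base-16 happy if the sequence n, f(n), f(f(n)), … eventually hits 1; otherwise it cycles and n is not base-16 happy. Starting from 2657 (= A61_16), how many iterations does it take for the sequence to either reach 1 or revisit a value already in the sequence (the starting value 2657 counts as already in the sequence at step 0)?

14

2657 = (10,6,1)_16 → 10² + 6² + 1² = 100 + 36 + 1 = 137
137 = (8,9)_16 → 8² + 9² = 64 + 81 = 145
145 = (9,1)_16 → 9² + 1² = 81 + 1 = 82
82 = (5,2)_16 → 5² + 2² = 25 + 4 = 29
29 = (1,13)_16 → 1² + 13² = 1 + 169 = 170
170 = (10,10)_16 → 10² + 10² = 100 + 100 = 200
200 = (12,8)_16 → 12² + 8² = 144 + 64 = 208
208 = (13,0)_16 → 13² + 0² = 169 + 0 = 169
169 = (10,9)_16 → 10² + 9² = 100 + 81 = 181
181 = (11,5)_16 → 11² + 5² = 121 + 25 = 146
146 = (9,2)_16 → 9² + 2² = 81 + 4 = 85
85 = (5,5)_16 → 5² + 5² = 25 + 25 = 50
50 = (3,2)_16 → 3² + 2² = 9 + 4 = 13
13 = (13)_16 → 13² = 169  — 169 repeats.
That took 14 steps.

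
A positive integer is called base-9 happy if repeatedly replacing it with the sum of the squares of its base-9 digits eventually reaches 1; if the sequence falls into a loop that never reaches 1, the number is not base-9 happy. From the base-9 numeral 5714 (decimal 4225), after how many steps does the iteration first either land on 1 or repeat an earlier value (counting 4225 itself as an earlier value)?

4

4225 = (5,7,1,4)_9 → 91
91 = (1,1,1)_9 → 3
3 = (3)_9 → 9
9 = (1,0)_9 → 1  — reached 1.
That took 4 steps.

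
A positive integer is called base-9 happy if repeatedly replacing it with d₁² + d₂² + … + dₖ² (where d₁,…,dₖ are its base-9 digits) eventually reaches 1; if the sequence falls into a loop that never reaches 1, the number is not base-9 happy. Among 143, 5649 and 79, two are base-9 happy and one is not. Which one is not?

79

143: 143 → 101 → 9 → 1  — reaches 1 (base-9 happy)
5649: 5649 → 157 → 81 → 1  — reaches 1 (base-9 happy)
79: 79 → 113 → 35 → 73 → 65 → 53 → 89 → 65  — repeats 65 (not base-9 happy)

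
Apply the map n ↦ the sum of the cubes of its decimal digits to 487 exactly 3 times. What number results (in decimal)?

919

487 → 4³ + 8³ + 7³ = 64 + 512 + 343 = 919
919 → 9³ + 1³ + 9³ = 729 + 1 + 729 = 1459
1459 → 1³ + 4³ + 5³ + 9³ = 1 + 64 + 125 + 729 = 919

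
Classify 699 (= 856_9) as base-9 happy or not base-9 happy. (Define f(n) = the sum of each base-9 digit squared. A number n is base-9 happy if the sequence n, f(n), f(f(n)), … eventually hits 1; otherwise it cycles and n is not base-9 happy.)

699 = (8,5,6)_9 → 8² + 5² + 6² = 64 + 25 + 36 = 125
125 = (1,4,8)_9 → 1² + 4² + 8² = 1 + 16 + 64 = 81
81 = (1,0,0)_9 → 1² + 0² + 0² = 1 + 0 + 0 = 1  — reached 1.

base-9 happy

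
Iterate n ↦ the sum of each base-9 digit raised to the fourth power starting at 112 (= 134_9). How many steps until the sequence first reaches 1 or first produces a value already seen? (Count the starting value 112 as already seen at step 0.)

12

112 = (1,3,4)_9 → 1⁴ + 3⁴ + 4⁴ = 1 + 81 + 256 = 338
338 = (4,1,5)_9 → 4⁴ + 1⁴ + 5⁴ = 256 + 1 + 625 = 882
882 = (1,1,8,0)_9 → 1⁴ + 1⁴ + 8⁴ + 0⁴ = 1 + 1 + 4096 + 0 = 4098
4098 = (5,5,5,3)_9 → 5⁴ + 5⁴ + 5⁴ + 3⁴ = 625 + 625 + 625 + 81 = 1956
1956 = (2,6,1,3)_9 → 2⁴ + 6⁴ + 1⁴ + 3⁴ = 16 + 1296 + 1 + 81 = 1394
1394 = (1,8,1,8)_9 → 1⁴ + 8⁴ + 1⁴ + 8⁴ = 1 + 4096 + 1 + 4096 = 8194
8194 = (1,2,2,1,4)_9 → 1⁴ + 2⁴ + 2⁴ + 1⁴ + 4⁴ = 1 + 16 + 16 + 1 + 256 = 290
290 = (3,5,2)_9 → 3⁴ + 5⁴ + 2⁴ = 81 + 625 + 16 = 722
722 = (8,8,2)_9 → 8⁴ + 8⁴ + 2⁴ = 4096 + 4096 + 16 = 8208
8208 = (1,2,2,3,0)_9 → 1⁴ + 2⁴ + 2⁴ + 3⁴ + 0⁴ = 1 + 16 + 16 + 81 + 0 = 114
114 = (1,3,6)_9 → 1⁴ + 3⁴ + 6⁴ = 1 + 81 + 1296 = 1378
1378 = (1,8,0,1)_9 → 1⁴ + 8⁴ + 0⁴ + 1⁴ = 1 + 4096 + 0 + 1 = 4098  — 4098 repeats.
That took 12 steps.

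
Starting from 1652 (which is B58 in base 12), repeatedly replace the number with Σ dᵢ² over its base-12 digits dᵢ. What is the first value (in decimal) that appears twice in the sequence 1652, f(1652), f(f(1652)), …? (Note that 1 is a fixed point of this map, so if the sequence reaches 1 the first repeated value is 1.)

29

1652 = (11,5,8)_12 → 11² + 5² + 8² = 210
210 = (1,5,6)_12 → 1² + 5² + 6² = 62
62 = (5,2)_12 → 5² + 2² = 29
29 = (2,5)_12 → 2² + 5² = 29  — 29 already appeared earlier.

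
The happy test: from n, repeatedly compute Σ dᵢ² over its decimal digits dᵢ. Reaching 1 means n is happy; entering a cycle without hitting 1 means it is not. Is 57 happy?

not happy

57 → 5² + 7² = 74
74 → 7² + 4² = 65
65 → 6² + 5² = 61
61 → 6² + 1² = 37
37 → 3² + 7² = 58
58 → 5² + 8² = 89
89 → 8² + 9² = 145
145 → 1² + 4² + 5² = 42
42 → 4² + 2² = 20
20 → 2² + 0² = 4
4 → 4² = 16
16 → 1² + 6² = 37  — 37 already seen; the sequence cycles without reaching 1.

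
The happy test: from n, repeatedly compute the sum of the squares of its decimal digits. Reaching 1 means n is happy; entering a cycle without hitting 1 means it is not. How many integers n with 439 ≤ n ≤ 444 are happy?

1

439: 439 → 106 → 37 → 58 → 89 → 145 → 42 → 20 → 4 → 16 → 37  — not happy
440: 440 → 32 → 13 → 10 → 1  — happy
441: 441 → 33 → 18 → 65 → 61 → 37 → 58 → 89 → 145 → 42 → 20 → 4 → 16 → 37  — not happy
442: 442 → 36 → 45 → 41 → 17 → 50 → 25 → 29 → 85 → 89 → 145 → 42 → 20 → 4 → 16 → 37 → 58 → 89  — not happy
443: 443 → 41 → 17 → 50 → 25 → 29 → 85 → 89 → 145 → 42 → 20 → 4 → 16 → 37 → 58 → 89  — not happy
444: 444 → 48 → 80 → 64 → 52 → 29 → 85 → 89 → 145 → 42 → 20 → 4 → 16 → 37 → 58 → 89  — not happy
happy: 440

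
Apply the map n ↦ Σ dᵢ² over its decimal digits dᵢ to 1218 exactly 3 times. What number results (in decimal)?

1218 → 1² + 2² + 1² + 8² = 70
70 → 7² + 0² = 49
49 → 4² + 9² = 97

97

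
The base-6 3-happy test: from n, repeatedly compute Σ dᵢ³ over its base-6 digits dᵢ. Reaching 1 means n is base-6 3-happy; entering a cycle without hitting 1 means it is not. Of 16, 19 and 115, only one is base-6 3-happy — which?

115

16: 16 → 72 → 8 → 9 → 28 → 128 → 62 → 73 → 9  — repeats 9 (not base-6 3-happy)
19: 19 → 28 → 128 → 62 → 73 → 9 → 28  — repeats 28 (not base-6 3-happy)
115: 115 → 29 → 189 → 153 → 92 → 43 → 3 → 27 → 91 → 36 → 1  — reaches 1 (base-6 3-happy)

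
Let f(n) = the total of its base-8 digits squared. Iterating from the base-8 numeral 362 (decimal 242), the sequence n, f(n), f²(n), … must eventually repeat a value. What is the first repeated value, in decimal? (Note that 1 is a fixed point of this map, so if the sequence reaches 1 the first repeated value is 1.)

26

242 = (3,6,2)_8 → 3² + 6² + 2² = 49
49 = (6,1)_8 → 6² + 1² = 37
37 = (4,5)_8 → 4² + 5² = 41
41 = (5,1)_8 → 5² + 1² = 26
26 = (3,2)_8 → 3² + 2² = 13
13 = (1,5)_8 → 1² + 5² = 26  — 26 already appeared earlier.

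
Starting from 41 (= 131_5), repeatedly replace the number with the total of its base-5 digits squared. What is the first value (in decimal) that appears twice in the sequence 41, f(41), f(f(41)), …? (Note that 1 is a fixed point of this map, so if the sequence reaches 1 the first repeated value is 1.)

41 = (1,3,1)_5 → 1² + 3² + 1² = 1 + 9 + 1 = 11
11 = (2,1)_5 → 2² + 1² = 4 + 1 = 5
5 = (1,0)_5 → 1² + 0² = 1 + 0 = 1  — reached the fixed point 1.
1 → 1, so 1 is the first repeated value.

1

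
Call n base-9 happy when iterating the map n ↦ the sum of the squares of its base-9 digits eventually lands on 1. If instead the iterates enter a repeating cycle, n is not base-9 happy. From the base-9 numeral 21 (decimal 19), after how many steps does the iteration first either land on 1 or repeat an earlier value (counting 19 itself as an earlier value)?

19 = (2,1)_9 → 2² + 1² = 4 + 1 = 5
5 = (5)_9 → 5² = 25
25 = (2,7)_9 → 2² + 7² = 4 + 49 = 53
53 = (5,8)_9 → 5² + 8² = 25 + 64 = 89
89 = (1,0,8)_9 → 1² + 0² + 8² = 1 + 0 + 64 = 65
65 = (7,2)_9 → 7² + 2² = 49 + 4 = 53  — 53 repeats.
That took 6 steps.

6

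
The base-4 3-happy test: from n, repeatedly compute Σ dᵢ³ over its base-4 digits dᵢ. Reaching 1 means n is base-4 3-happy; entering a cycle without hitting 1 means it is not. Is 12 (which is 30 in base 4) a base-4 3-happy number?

12 = (3,0)_4 → 3³ + 0³ = 27 + 0 = 27
27 = (1,2,3)_4 → 1³ + 2³ + 3³ = 1 + 8 + 27 = 36
36 = (2,1,0)_4 → 2³ + 1³ + 0³ = 8 + 1 + 0 = 9
9 = (2,1)_4 → 2³ + 1³ = 8 + 1 = 9  — 9 already seen; the sequence cycles without reaching 1.

not base-4 3-happy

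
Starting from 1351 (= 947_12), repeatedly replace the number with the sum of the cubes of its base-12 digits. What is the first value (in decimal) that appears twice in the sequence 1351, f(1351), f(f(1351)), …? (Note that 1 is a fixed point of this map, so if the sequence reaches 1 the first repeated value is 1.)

1351 = (9,4,7)_12 → 9³ + 4³ + 7³ = 729 + 64 + 343 = 1136
1136 = (7,10,8)_12 → 7³ + 10³ + 8³ = 343 + 1000 + 512 = 1855
1855 = (1,0,10,7)_12 → 1³ + 0³ + 10³ + 7³ = 1 + 0 + 1000 + 343 = 1344
1344 = (9,4,0)_12 → 9³ + 4³ + 0³ = 729 + 64 + 0 = 793
793 = (5,6,1)_12 → 5³ + 6³ + 1³ = 125 + 216 + 1 = 342
342 = (2,4,6)_12 → 2³ + 4³ + 6³ = 8 + 64 + 216 = 288
288 = (2,0,0)_12 → 2³ + 0³ + 0³ = 8 + 0 + 0 = 8
8 = (8)_12 → 8³ = 512
512 = (3,6,8)_12 → 3³ + 6³ + 8³ = 27 + 216 + 512 = 755
755 = (5,2,11)_12 → 5³ + 2³ + 11³ = 125 + 8 + 1331 = 1464
1464 = (10,2,0)_12 → 10³ + 2³ + 0³ = 1000 + 8 + 0 = 1008
1008 = (7,0,0)_12 → 7³ + 0³ + 0³ = 343 + 0 + 0 = 343
343 = (2,4,7)_12 → 2³ + 4³ + 7³ = 8 + 64 + 343 = 415
415 = (2,10,7)_12 → 2³ + 10³ + 7³ = 8 + 1000 + 343 = 1351  — 1351 already appeared earlier.

1351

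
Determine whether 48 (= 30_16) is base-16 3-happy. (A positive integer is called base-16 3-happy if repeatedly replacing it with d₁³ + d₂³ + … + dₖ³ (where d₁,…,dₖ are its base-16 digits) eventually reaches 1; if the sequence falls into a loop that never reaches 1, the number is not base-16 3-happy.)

48 = (3,0)_16 → 3³ + 0³ = 27 + 0 = 27
27 = (1,11)_16 → 1³ + 11³ = 1 + 1331 = 1332
1332 = (5,3,4)_16 → 5³ + 3³ + 4³ = 125 + 27 + 64 = 216
216 = (13,8)_16 → 13³ + 8³ = 2197 + 512 = 2709
2709 = (10,9,5)_16 → 10³ + 9³ + 5³ = 1000 + 729 + 125 = 1854
1854 = (7,3,14)_16 → 7³ + 3³ + 14³ = 343 + 27 + 2744 = 3114
3114 = (12,2,10)_16 → 12³ + 2³ + 10³ = 1728 + 8 + 1000 = 2736
2736 = (10,11,0)_16 → 10³ + 11³ + 0³ = 1000 + 1331 + 0 = 2331
2331 = (9,1,11)_16 → 9³ + 1³ + 11³ = 729 + 1 + 1331 = 2061
2061 = (8,0,13)_16 → 8³ + 0³ + 13³ = 512 + 0 + 2197 = 2709  — 2709 already seen; the sequence cycles without reaching 1.

not base-16 3-happy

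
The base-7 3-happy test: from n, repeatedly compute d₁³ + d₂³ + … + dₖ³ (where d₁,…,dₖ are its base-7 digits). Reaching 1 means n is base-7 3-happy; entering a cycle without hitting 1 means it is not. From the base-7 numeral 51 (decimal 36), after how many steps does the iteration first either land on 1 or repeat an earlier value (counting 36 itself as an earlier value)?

36 = (5,1)_7 → 5³ + 1³ = 126
126 = (2,4,0)_7 → 2³ + 4³ + 0³ = 72
72 = (1,3,2)_7 → 1³ + 3³ + 2³ = 36  — 36 repeats.
That took 3 steps.

3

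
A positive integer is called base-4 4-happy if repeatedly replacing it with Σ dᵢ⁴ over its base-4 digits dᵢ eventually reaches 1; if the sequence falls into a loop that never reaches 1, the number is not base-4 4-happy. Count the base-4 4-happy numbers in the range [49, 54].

4

49: 49 → 82 → 18 → 17 → 2 → 16 → 1  — base-4 4-happy
50: 50 → 97 → 18 → 17 → 2 → 16 → 1  — base-4 4-happy
51: 51 → 162 → 48 → 81 → 3 → 81  — not base-4 4-happy
52: 52 → 82 → 18 → 17 → 2 → 16 → 1  — base-4 4-happy
53: 53 → 83 → 83  — not base-4 4-happy
54: 54 → 98 → 33 → 17 → 2 → 16 → 1  — base-4 4-happy
base-4 4-happy: 49, 50, 52, 54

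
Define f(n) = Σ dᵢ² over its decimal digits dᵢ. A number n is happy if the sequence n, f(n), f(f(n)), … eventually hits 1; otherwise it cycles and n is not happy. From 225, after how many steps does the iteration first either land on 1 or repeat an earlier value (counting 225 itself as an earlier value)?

225 → 2² + 2² + 5² = 33
33 → 3² + 3² = 18
18 → 1² + 8² = 65
65 → 6² + 5² = 61
61 → 6² + 1² = 37
37 → 3² + 7² = 58
58 → 5² + 8² = 89
89 → 8² + 9² = 145
145 → 1² + 4² + 5² = 42
42 → 4² + 2² = 20
20 → 2² + 0² = 4
4 → 4² = 16
16 → 1² + 6² = 37  — 37 repeats.
That took 13 steps.

13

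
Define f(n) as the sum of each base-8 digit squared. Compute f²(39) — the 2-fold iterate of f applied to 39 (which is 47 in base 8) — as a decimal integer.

39 = (4,7)_8 → 4² + 7² = 65
65 = (1,0,1)_8 → 1² + 0² + 1² = 2

2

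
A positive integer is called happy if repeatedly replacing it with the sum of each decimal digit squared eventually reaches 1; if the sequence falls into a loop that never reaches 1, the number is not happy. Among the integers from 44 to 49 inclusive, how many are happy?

2

44: 44 → 32 → 13 → 10 → 1  — happy
45: 45 → 41 → 17 → 50 → 25 → 29 → 85 → 89 → 145 → 42 → 20 → 4 → 16 → 37 → 58 → 89  — not happy
46: 46 → 52 → 29 → 85 → 89 → 145 → 42 → 20 → 4 → 16 → 37 → 58 → 89  — not happy
47: 47 → 65 → 61 → 37 → 58 → 89 → 145 → 42 → 20 → 4 → 16 → 37  — not happy
48: 48 → 80 → 64 → 52 → 29 → 85 → 89 → 145 → 42 → 20 → 4 → 16 → 37 → 58 → 89  — not happy
49: 49 → 97 → 130 → 10 → 1  — happy
happy: 44, 49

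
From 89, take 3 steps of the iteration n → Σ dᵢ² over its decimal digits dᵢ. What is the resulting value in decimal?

20

89 → 145
145 → 42
42 → 20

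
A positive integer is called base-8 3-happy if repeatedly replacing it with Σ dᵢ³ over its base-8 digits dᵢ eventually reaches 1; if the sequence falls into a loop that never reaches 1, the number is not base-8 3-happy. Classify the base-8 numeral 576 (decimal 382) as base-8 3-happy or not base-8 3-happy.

382 = (5,7,6)_8 → 684
684 = (1,2,5,4)_8 → 198
198 = (3,0,6)_8 → 243
243 = (3,6,3)_8 → 270
270 = (4,1,6)_8 → 281
281 = (4,3,1)_8 → 92
92 = (1,3,4)_8 → 92  — 92 already seen; the sequence cycles without reaching 1.

not base-8 3-happy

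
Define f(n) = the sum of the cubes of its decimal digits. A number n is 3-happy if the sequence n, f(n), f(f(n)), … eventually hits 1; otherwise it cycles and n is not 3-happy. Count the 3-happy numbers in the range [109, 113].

109: 109 → 730 → 370 → 370  — not 3-happy
110: 110 → 2 → 8 → 512 → 134 → 92 → 737 → 713 → 371 → 371  — not 3-happy
111: 111 → 3 → 27 → 351 → 153 → 153  — not 3-happy
112: 112 → 10 → 1  — 3-happy
113: 113 → 29 → 737 → 713 → 371 → 371  — not 3-happy
3-happy: 112

1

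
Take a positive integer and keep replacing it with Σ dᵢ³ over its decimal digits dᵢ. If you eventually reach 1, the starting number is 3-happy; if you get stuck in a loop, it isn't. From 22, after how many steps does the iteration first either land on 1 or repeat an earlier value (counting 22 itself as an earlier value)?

5

22 → 16
16 → 217
217 → 352
352 → 160
160 → 217  — 217 repeats.
That took 5 steps.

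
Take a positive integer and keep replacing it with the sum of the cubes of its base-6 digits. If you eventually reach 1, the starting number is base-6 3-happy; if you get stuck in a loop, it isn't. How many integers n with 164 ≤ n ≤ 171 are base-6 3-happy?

164: 164 → 99 → 99  (repeats 99)
165: 165 → 118 → 92 → 43 → 3 → 27 → 91 → 36 → 1  (reaches 1)
166: 166 → 155 → 190 → 190  (repeats 190)
167: 167 → 216 → 1  (reaches 1)
168: 168 → 128 → 62 → 73 → 9 → 28 → 128  (repeats 128)
169: 169 → 129 → 81 → 36 → 1  (reaches 1)
170: 170 → 136 → 155 → 190 → 190  (repeats 190)
171: 171 → 155 → 190 → 190  (repeats 190)
base-6 3-happy: 165, 167, 169

3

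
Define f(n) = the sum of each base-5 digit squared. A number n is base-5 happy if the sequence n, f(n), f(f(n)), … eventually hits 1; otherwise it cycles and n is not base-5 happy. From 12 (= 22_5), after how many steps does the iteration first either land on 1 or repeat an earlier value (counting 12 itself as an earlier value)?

12 = (2,2)_5 → 2² + 2² = 8
8 = (1,3)_5 → 1² + 3² = 10
10 = (2,0)_5 → 2² + 0² = 4
4 = (4)_5 → 4² = 16
16 = (3,1)_5 → 3² + 1² = 10  — 10 repeats.
That took 5 steps.

5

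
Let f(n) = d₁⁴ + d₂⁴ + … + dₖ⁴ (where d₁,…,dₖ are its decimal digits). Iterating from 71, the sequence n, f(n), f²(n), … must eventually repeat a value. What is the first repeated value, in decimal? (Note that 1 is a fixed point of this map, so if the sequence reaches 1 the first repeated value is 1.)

8208

71 → 7⁴ + 1⁴ = 2401 + 1 = 2402
2402 → 2⁴ + 4⁴ + 0⁴ + 2⁴ = 16 + 256 + 0 + 16 = 288
288 → 2⁴ + 8⁴ + 8⁴ = 16 + 4096 + 4096 = 8208
8208 → 8⁴ + 2⁴ + 0⁴ + 8⁴ = 4096 + 16 + 0 + 4096 = 8208  — 8208 already appeared earlier.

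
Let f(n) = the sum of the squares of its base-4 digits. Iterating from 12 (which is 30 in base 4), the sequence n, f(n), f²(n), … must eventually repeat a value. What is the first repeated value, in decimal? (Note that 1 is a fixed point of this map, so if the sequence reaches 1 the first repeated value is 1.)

12 = (3,0)_4 → 3² + 0² = 9
9 = (2,1)_4 → 2² + 1² = 5
5 = (1,1)_4 → 1² + 1² = 2
2 = (2)_4 → 2² = 4
4 = (1,0)_4 → 1² + 0² = 1  — reached the fixed point 1.
1 → 1, so 1 is the first repeated value.

1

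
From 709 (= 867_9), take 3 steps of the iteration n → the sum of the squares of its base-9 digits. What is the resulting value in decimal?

709 = (8,6,7)_9 → 8² + 6² + 7² = 64 + 36 + 49 = 149
149 = (1,7,5)_9 → 1² + 7² + 5² = 1 + 49 + 25 = 75
75 = (8,3)_9 → 8² + 3² = 64 + 9 = 73

73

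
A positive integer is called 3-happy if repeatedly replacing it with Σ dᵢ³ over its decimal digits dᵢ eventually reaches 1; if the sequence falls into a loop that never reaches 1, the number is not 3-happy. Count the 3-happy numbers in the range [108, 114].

1

108: 108 → 513 → 153 → 153  (repeats 153)
109: 109 → 730 → 370 → 370  (repeats 370)
110: 110 → 2 → 8 → 512 → 134 → 92 → 737 → 713 → 371 → 371  (repeats 371)
111: 111 → 3 → 27 → 351 → 153 → 153  (repeats 153)
112: 112 → 10 → 1  (reaches 1)
113: 113 → 29 → 737 → 713 → 371 → 371  (repeats 371)
114: 114 → 66 → 432 → 99 → 1458 → 702 → 351 → 153 → 153  (repeats 153)
3-happy: 112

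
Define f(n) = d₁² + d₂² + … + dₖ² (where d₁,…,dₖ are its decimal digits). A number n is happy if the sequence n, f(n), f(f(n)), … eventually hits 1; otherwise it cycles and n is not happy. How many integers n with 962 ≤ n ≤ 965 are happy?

1

962: 962 → 121 → 6 → 36 → 45 → 41 → 17 → 50 → 25 → 29 → 85 → 89 → 145 → 42 → 20 → 4 → 16 → 37 → 58 → 89  — not happy
963: 963 → 126 → 41 → 17 → 50 → 25 → 29 → 85 → 89 → 145 → 42 → 20 → 4 → 16 → 37 → 58 → 89  — not happy
964: 964 → 133 → 19 → 82 → 68 → 100 → 1  — happy
965: 965 → 142 → 21 → 5 → 25 → 29 → 85 → 89 → 145 → 42 → 20 → 4 → 16 → 37 → 58 → 89  — not happy
happy: 964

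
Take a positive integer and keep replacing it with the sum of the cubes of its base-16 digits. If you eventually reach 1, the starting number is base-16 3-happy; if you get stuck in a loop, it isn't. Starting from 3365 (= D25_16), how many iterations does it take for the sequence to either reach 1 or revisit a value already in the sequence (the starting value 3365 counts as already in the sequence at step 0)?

8

3365 = (13,2,5)_16 → 13³ + 2³ + 5³ = 2197 + 8 + 125 = 2330
2330 = (9,1,10)_16 → 9³ + 1³ + 10³ = 729 + 1 + 1000 = 1730
1730 = (6,12,2)_16 → 6³ + 12³ + 2³ = 216 + 1728 + 8 = 1952
1952 = (7,10,0)_16 → 7³ + 10³ + 0³ = 343 + 1000 + 0 = 1343
1343 = (5,3,15)_16 → 5³ + 3³ + 15³ = 125 + 27 + 3375 = 3527
3527 = (13,12,7)_16 → 13³ + 12³ + 7³ = 2197 + 1728 + 343 = 4268
4268 = (1,0,10,12)_16 → 1³ + 0³ + 10³ + 12³ = 1 + 0 + 1000 + 1728 = 2729
2729 = (10,10,9)_16 → 10³ + 10³ + 9³ = 1000 + 1000 + 729 = 2729  — 2729 repeats.
That took 8 steps.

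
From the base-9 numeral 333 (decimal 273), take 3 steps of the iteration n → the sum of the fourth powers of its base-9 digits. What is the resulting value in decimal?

1

273 = (3,3,3)_9 → 3⁴ + 3⁴ + 3⁴ = 81 + 81 + 81 = 243
243 = (3,0,0)_9 → 3⁴ + 0⁴ + 0⁴ = 81 + 0 + 0 = 81
81 = (1,0,0)_9 → 1⁴ + 0⁴ + 0⁴ = 1 + 0 + 0 = 1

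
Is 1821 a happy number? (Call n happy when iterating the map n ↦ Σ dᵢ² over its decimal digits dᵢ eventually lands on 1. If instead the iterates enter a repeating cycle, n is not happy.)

1821 → 70
70 → 49
49 → 97
97 → 130
130 → 10
10 → 1  — reached 1.

happy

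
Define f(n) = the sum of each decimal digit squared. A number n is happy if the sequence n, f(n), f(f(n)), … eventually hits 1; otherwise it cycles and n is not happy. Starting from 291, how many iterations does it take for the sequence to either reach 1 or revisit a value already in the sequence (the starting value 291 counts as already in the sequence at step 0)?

3

291 → 2² + 9² + 1² = 4 + 81 + 1 = 86
86 → 8² + 6² = 64 + 36 = 100
100 → 1² + 0² + 0² = 1 + 0 + 0 = 1  — reached 1.
That took 3 steps.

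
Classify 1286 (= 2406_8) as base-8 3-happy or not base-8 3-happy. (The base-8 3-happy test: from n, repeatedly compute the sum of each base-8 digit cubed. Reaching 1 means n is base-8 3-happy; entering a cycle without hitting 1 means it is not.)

1286 = (2,4,0,6)_8 → 2³ + 4³ + 0³ + 6³ = 288
288 = (4,4,0)_8 → 4³ + 4³ + 0³ = 128
128 = (2,0,0)_8 → 2³ + 0³ + 0³ = 8
8 = (1,0)_8 → 1³ + 0³ = 1  — reached 1.

base-8 3-happy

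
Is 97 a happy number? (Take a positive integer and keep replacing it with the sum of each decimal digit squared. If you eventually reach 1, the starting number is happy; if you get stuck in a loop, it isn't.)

97 → 9² + 7² = 130
130 → 1² + 3² + 0² = 10
10 → 1² + 0² = 1  — reached 1.

happy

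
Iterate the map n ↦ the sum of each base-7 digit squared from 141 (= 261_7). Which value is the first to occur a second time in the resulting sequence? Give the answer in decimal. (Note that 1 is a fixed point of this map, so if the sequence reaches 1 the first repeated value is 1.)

141 = (2,6,1)_7 → 2² + 6² + 1² = 41
41 = (5,6)_7 → 5² + 6² = 61
61 = (1,1,5)_7 → 1² + 1² + 5² = 27
27 = (3,6)_7 → 3² + 6² = 45
45 = (6,3)_7 → 6² + 3² = 45  — 45 already appeared earlier.

45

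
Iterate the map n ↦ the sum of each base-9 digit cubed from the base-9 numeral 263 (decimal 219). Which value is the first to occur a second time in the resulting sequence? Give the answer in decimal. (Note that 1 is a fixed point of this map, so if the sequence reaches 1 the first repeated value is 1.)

539

219 = (2,6,3)_9 → 2³ + 6³ + 3³ = 8 + 216 + 27 = 251
251 = (3,0,8)_9 → 3³ + 0³ + 8³ = 27 + 0 + 512 = 539
539 = (6,5,8)_9 → 6³ + 5³ + 8³ = 216 + 125 + 512 = 853
853 = (1,1,4,7)_9 → 1³ + 1³ + 4³ + 7³ = 1 + 1 + 64 + 343 = 409
409 = (5,0,4)_9 → 5³ + 0³ + 4³ = 125 + 0 + 64 = 189
189 = (2,3,0)_9 → 2³ + 3³ + 0³ = 8 + 27 + 0 = 35
35 = (3,8)_9 → 3³ + 8³ = 27 + 512 = 539  — 539 already appeared earlier.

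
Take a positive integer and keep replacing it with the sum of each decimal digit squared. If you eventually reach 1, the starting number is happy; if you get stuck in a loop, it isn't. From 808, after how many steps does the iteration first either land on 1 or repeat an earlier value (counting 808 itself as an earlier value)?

808 → 8² + 0² + 8² = 128
128 → 1² + 2² + 8² = 69
69 → 6² + 9² = 117
117 → 1² + 1² + 7² = 51
51 → 5² + 1² = 26
26 → 2² + 6² = 40
40 → 4² + 0² = 16
16 → 1² + 6² = 37
37 → 3² + 7² = 58
58 → 5² + 8² = 89
89 → 8² + 9² = 145
145 → 1² + 4² + 5² = 42
42 → 4² + 2² = 20
20 → 2² + 0² = 4
4 → 4² = 16  — 16 repeats.
That took 15 steps.

15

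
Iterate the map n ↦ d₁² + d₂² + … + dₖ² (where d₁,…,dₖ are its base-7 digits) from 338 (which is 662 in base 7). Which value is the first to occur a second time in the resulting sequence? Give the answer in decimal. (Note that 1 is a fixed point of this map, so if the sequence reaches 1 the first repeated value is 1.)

338 = (6,6,2)_7 → 6² + 6² + 2² = 36 + 36 + 4 = 76
76 = (1,3,6)_7 → 1² + 3² + 6² = 1 + 9 + 36 = 46
46 = (6,4)_7 → 6² + 4² = 36 + 16 = 52
52 = (1,0,3)_7 → 1² + 0² + 3² = 1 + 0 + 9 = 10
10 = (1,3)_7 → 1² + 3² = 1 + 9 = 10  — 10 already appeared earlier.

10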